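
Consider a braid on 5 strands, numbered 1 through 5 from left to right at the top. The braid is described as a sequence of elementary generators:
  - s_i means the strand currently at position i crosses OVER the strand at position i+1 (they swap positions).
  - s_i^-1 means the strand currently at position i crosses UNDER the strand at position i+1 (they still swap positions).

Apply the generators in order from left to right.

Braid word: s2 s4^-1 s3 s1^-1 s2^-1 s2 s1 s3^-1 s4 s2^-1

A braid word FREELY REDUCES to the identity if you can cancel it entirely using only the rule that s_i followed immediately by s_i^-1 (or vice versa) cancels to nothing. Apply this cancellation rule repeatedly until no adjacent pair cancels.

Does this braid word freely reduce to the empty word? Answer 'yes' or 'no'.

Gen 1 (s2): push. Stack: [s2]
Gen 2 (s4^-1): push. Stack: [s2 s4^-1]
Gen 3 (s3): push. Stack: [s2 s4^-1 s3]
Gen 4 (s1^-1): push. Stack: [s2 s4^-1 s3 s1^-1]
Gen 5 (s2^-1): push. Stack: [s2 s4^-1 s3 s1^-1 s2^-1]
Gen 6 (s2): cancels prior s2^-1. Stack: [s2 s4^-1 s3 s1^-1]
Gen 7 (s1): cancels prior s1^-1. Stack: [s2 s4^-1 s3]
Gen 8 (s3^-1): cancels prior s3. Stack: [s2 s4^-1]
Gen 9 (s4): cancels prior s4^-1. Stack: [s2]
Gen 10 (s2^-1): cancels prior s2. Stack: []
Reduced word: (empty)

Answer: yes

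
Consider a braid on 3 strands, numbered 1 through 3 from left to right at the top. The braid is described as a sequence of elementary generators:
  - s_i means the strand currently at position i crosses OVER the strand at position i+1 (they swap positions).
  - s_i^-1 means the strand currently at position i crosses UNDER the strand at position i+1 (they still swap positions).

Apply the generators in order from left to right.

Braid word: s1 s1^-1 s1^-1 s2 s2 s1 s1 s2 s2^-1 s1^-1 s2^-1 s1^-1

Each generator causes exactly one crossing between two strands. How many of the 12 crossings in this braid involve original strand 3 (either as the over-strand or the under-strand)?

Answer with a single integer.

Gen 1: crossing 1x2. Involves strand 3? no. Count so far: 0
Gen 2: crossing 2x1. Involves strand 3? no. Count so far: 0
Gen 3: crossing 1x2. Involves strand 3? no. Count so far: 0
Gen 4: crossing 1x3. Involves strand 3? yes. Count so far: 1
Gen 5: crossing 3x1. Involves strand 3? yes. Count so far: 2
Gen 6: crossing 2x1. Involves strand 3? no. Count so far: 2
Gen 7: crossing 1x2. Involves strand 3? no. Count so far: 2
Gen 8: crossing 1x3. Involves strand 3? yes. Count so far: 3
Gen 9: crossing 3x1. Involves strand 3? yes. Count so far: 4
Gen 10: crossing 2x1. Involves strand 3? no. Count so far: 4
Gen 11: crossing 2x3. Involves strand 3? yes. Count so far: 5
Gen 12: crossing 1x3. Involves strand 3? yes. Count so far: 6

Answer: 6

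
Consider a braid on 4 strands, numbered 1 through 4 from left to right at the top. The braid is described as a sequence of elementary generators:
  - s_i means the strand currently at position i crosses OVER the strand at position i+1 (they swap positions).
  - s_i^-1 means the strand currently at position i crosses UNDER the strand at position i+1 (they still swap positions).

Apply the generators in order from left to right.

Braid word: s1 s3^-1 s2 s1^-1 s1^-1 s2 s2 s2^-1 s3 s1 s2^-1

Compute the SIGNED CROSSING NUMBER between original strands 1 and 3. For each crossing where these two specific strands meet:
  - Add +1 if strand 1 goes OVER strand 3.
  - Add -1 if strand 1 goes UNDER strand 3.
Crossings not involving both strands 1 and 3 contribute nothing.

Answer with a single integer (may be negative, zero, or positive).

Answer: 0

Derivation:
Gen 1: crossing 1x2. Both 1&3? no. Sum: 0
Gen 2: crossing 3x4. Both 1&3? no. Sum: 0
Gen 3: crossing 1x4. Both 1&3? no. Sum: 0
Gen 4: crossing 2x4. Both 1&3? no. Sum: 0
Gen 5: crossing 4x2. Both 1&3? no. Sum: 0
Gen 6: crossing 4x1. Both 1&3? no. Sum: 0
Gen 7: crossing 1x4. Both 1&3? no. Sum: 0
Gen 8: crossing 4x1. Both 1&3? no. Sum: 0
Gen 9: crossing 4x3. Both 1&3? no. Sum: 0
Gen 10: crossing 2x1. Both 1&3? no. Sum: 0
Gen 11: crossing 2x3. Both 1&3? no. Sum: 0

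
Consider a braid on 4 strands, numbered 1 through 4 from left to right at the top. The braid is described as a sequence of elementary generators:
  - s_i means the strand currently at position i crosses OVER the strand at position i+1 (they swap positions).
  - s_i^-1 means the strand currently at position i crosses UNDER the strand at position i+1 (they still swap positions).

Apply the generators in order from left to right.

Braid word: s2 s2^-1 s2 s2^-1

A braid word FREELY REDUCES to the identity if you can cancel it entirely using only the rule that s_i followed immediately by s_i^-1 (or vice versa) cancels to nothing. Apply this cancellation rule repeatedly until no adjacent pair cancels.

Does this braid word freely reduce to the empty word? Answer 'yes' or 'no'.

Gen 1 (s2): push. Stack: [s2]
Gen 2 (s2^-1): cancels prior s2. Stack: []
Gen 3 (s2): push. Stack: [s2]
Gen 4 (s2^-1): cancels prior s2. Stack: []
Reduced word: (empty)

Answer: yes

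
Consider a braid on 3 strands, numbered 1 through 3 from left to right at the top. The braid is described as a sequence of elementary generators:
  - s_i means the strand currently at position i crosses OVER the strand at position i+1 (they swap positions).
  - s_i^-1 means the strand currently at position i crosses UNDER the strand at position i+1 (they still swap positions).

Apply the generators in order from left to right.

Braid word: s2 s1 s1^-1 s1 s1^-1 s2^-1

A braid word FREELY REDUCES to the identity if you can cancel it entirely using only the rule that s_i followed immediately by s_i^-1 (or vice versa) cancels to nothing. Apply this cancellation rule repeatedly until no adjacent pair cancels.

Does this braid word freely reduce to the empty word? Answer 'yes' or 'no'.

Gen 1 (s2): push. Stack: [s2]
Gen 2 (s1): push. Stack: [s2 s1]
Gen 3 (s1^-1): cancels prior s1. Stack: [s2]
Gen 4 (s1): push. Stack: [s2 s1]
Gen 5 (s1^-1): cancels prior s1. Stack: [s2]
Gen 6 (s2^-1): cancels prior s2. Stack: []
Reduced word: (empty)

Answer: yes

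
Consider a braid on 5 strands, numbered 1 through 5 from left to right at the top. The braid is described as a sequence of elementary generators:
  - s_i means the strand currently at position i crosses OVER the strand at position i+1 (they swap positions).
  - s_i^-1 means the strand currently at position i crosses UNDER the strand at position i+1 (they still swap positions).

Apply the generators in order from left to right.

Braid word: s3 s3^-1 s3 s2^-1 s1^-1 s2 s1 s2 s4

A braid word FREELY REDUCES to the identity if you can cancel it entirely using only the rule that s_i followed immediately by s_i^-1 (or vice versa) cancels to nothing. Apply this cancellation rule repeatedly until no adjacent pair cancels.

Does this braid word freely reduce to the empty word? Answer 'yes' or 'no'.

Answer: no

Derivation:
Gen 1 (s3): push. Stack: [s3]
Gen 2 (s3^-1): cancels prior s3. Stack: []
Gen 3 (s3): push. Stack: [s3]
Gen 4 (s2^-1): push. Stack: [s3 s2^-1]
Gen 5 (s1^-1): push. Stack: [s3 s2^-1 s1^-1]
Gen 6 (s2): push. Stack: [s3 s2^-1 s1^-1 s2]
Gen 7 (s1): push. Stack: [s3 s2^-1 s1^-1 s2 s1]
Gen 8 (s2): push. Stack: [s3 s2^-1 s1^-1 s2 s1 s2]
Gen 9 (s4): push. Stack: [s3 s2^-1 s1^-1 s2 s1 s2 s4]
Reduced word: s3 s2^-1 s1^-1 s2 s1 s2 s4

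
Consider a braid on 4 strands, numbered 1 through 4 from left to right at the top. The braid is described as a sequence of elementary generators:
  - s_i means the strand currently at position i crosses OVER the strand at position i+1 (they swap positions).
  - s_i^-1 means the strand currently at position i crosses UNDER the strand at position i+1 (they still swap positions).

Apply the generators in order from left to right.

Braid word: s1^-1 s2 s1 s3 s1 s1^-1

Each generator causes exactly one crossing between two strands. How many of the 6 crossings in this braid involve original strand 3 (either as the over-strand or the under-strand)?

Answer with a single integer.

Gen 1: crossing 1x2. Involves strand 3? no. Count so far: 0
Gen 2: crossing 1x3. Involves strand 3? yes. Count so far: 1
Gen 3: crossing 2x3. Involves strand 3? yes. Count so far: 2
Gen 4: crossing 1x4. Involves strand 3? no. Count so far: 2
Gen 5: crossing 3x2. Involves strand 3? yes. Count so far: 3
Gen 6: crossing 2x3. Involves strand 3? yes. Count so far: 4

Answer: 4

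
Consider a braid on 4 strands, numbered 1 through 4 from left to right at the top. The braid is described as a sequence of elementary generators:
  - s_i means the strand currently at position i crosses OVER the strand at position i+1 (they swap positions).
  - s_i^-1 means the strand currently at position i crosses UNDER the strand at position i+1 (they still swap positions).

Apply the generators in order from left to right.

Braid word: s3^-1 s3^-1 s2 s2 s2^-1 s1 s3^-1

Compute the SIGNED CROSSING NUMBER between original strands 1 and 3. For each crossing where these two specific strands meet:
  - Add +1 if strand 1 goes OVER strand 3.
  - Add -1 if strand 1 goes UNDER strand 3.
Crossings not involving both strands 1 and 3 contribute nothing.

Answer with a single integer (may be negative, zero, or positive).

Answer: 1

Derivation:
Gen 1: crossing 3x4. Both 1&3? no. Sum: 0
Gen 2: crossing 4x3. Both 1&3? no. Sum: 0
Gen 3: crossing 2x3. Both 1&3? no. Sum: 0
Gen 4: crossing 3x2. Both 1&3? no. Sum: 0
Gen 5: crossing 2x3. Both 1&3? no. Sum: 0
Gen 6: 1 over 3. Both 1&3? yes. Contrib: +1. Sum: 1
Gen 7: crossing 2x4. Both 1&3? no. Sum: 1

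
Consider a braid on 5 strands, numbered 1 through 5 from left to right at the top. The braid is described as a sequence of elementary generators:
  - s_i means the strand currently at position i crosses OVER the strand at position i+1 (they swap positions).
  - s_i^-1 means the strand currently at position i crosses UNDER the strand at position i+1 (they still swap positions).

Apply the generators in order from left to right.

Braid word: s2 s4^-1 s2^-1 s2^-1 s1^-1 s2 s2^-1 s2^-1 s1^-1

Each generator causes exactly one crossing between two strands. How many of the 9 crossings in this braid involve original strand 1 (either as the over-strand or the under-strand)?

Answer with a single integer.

Gen 1: crossing 2x3. Involves strand 1? no. Count so far: 0
Gen 2: crossing 4x5. Involves strand 1? no. Count so far: 0
Gen 3: crossing 3x2. Involves strand 1? no. Count so far: 0
Gen 4: crossing 2x3. Involves strand 1? no. Count so far: 0
Gen 5: crossing 1x3. Involves strand 1? yes. Count so far: 1
Gen 6: crossing 1x2. Involves strand 1? yes. Count so far: 2
Gen 7: crossing 2x1. Involves strand 1? yes. Count so far: 3
Gen 8: crossing 1x2. Involves strand 1? yes. Count so far: 4
Gen 9: crossing 3x2. Involves strand 1? no. Count so far: 4

Answer: 4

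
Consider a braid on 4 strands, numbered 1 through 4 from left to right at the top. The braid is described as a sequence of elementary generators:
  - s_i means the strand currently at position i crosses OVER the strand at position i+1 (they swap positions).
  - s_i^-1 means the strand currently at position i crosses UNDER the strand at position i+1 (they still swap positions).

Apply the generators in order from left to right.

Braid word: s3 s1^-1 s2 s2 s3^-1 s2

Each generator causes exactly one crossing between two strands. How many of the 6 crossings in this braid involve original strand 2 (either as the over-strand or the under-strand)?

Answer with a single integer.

Answer: 1

Derivation:
Gen 1: crossing 3x4. Involves strand 2? no. Count so far: 0
Gen 2: crossing 1x2. Involves strand 2? yes. Count so far: 1
Gen 3: crossing 1x4. Involves strand 2? no. Count so far: 1
Gen 4: crossing 4x1. Involves strand 2? no. Count so far: 1
Gen 5: crossing 4x3. Involves strand 2? no. Count so far: 1
Gen 6: crossing 1x3. Involves strand 2? no. Count so far: 1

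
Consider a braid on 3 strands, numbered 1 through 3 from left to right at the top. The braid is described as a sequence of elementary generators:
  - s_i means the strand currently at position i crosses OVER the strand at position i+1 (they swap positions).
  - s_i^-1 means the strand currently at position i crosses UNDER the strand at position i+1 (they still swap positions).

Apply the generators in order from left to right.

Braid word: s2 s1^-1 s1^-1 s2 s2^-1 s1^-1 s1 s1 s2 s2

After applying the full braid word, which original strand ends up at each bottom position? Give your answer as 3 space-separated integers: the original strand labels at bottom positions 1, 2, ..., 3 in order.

Answer: 3 1 2

Derivation:
Gen 1 (s2): strand 2 crosses over strand 3. Perm now: [1 3 2]
Gen 2 (s1^-1): strand 1 crosses under strand 3. Perm now: [3 1 2]
Gen 3 (s1^-1): strand 3 crosses under strand 1. Perm now: [1 3 2]
Gen 4 (s2): strand 3 crosses over strand 2. Perm now: [1 2 3]
Gen 5 (s2^-1): strand 2 crosses under strand 3. Perm now: [1 3 2]
Gen 6 (s1^-1): strand 1 crosses under strand 3. Perm now: [3 1 2]
Gen 7 (s1): strand 3 crosses over strand 1. Perm now: [1 3 2]
Gen 8 (s1): strand 1 crosses over strand 3. Perm now: [3 1 2]
Gen 9 (s2): strand 1 crosses over strand 2. Perm now: [3 2 1]
Gen 10 (s2): strand 2 crosses over strand 1. Perm now: [3 1 2]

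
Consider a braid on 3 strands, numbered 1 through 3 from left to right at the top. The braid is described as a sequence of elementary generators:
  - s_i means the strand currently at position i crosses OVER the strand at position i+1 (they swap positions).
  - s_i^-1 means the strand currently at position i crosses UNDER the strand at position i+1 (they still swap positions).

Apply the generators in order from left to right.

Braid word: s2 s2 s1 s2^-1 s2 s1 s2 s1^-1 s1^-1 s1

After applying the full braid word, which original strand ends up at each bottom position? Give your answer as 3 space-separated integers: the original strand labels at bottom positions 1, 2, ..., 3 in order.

Gen 1 (s2): strand 2 crosses over strand 3. Perm now: [1 3 2]
Gen 2 (s2): strand 3 crosses over strand 2. Perm now: [1 2 3]
Gen 3 (s1): strand 1 crosses over strand 2. Perm now: [2 1 3]
Gen 4 (s2^-1): strand 1 crosses under strand 3. Perm now: [2 3 1]
Gen 5 (s2): strand 3 crosses over strand 1. Perm now: [2 1 3]
Gen 6 (s1): strand 2 crosses over strand 1. Perm now: [1 2 3]
Gen 7 (s2): strand 2 crosses over strand 3. Perm now: [1 3 2]
Gen 8 (s1^-1): strand 1 crosses under strand 3. Perm now: [3 1 2]
Gen 9 (s1^-1): strand 3 crosses under strand 1. Perm now: [1 3 2]
Gen 10 (s1): strand 1 crosses over strand 3. Perm now: [3 1 2]

Answer: 3 1 2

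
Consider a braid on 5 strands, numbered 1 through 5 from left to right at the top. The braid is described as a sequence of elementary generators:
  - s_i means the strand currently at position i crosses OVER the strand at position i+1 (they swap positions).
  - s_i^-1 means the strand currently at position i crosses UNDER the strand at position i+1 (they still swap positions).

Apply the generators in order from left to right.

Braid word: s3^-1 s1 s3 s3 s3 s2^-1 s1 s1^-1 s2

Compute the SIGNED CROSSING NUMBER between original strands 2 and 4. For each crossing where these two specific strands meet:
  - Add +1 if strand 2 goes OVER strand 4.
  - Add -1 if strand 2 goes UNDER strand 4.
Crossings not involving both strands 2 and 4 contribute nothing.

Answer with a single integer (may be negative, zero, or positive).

Gen 1: crossing 3x4. Both 2&4? no. Sum: 0
Gen 2: crossing 1x2. Both 2&4? no. Sum: 0
Gen 3: crossing 4x3. Both 2&4? no. Sum: 0
Gen 4: crossing 3x4. Both 2&4? no. Sum: 0
Gen 5: crossing 4x3. Both 2&4? no. Sum: 0
Gen 6: crossing 1x3. Both 2&4? no. Sum: 0
Gen 7: crossing 2x3. Both 2&4? no. Sum: 0
Gen 8: crossing 3x2. Both 2&4? no. Sum: 0
Gen 9: crossing 3x1. Both 2&4? no. Sum: 0

Answer: 0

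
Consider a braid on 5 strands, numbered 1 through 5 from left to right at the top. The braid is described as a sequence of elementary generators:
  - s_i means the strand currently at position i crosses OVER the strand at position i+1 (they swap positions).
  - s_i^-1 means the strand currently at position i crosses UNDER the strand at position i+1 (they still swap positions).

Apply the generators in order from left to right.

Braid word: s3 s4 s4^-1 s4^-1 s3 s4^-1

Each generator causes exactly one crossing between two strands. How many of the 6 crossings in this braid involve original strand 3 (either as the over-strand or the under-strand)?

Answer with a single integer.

Answer: 5

Derivation:
Gen 1: crossing 3x4. Involves strand 3? yes. Count so far: 1
Gen 2: crossing 3x5. Involves strand 3? yes. Count so far: 2
Gen 3: crossing 5x3. Involves strand 3? yes. Count so far: 3
Gen 4: crossing 3x5. Involves strand 3? yes. Count so far: 4
Gen 5: crossing 4x5. Involves strand 3? no. Count so far: 4
Gen 6: crossing 4x3. Involves strand 3? yes. Count so far: 5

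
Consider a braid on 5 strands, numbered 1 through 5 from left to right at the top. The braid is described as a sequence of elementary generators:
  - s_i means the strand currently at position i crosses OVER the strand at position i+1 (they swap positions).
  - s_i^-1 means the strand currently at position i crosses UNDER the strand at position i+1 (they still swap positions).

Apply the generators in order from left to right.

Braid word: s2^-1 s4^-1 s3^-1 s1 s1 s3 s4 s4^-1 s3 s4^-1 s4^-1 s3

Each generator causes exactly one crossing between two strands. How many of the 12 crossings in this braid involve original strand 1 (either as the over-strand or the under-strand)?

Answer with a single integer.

Answer: 2

Derivation:
Gen 1: crossing 2x3. Involves strand 1? no. Count so far: 0
Gen 2: crossing 4x5. Involves strand 1? no. Count so far: 0
Gen 3: crossing 2x5. Involves strand 1? no. Count so far: 0
Gen 4: crossing 1x3. Involves strand 1? yes. Count so far: 1
Gen 5: crossing 3x1. Involves strand 1? yes. Count so far: 2
Gen 6: crossing 5x2. Involves strand 1? no. Count so far: 2
Gen 7: crossing 5x4. Involves strand 1? no. Count so far: 2
Gen 8: crossing 4x5. Involves strand 1? no. Count so far: 2
Gen 9: crossing 2x5. Involves strand 1? no. Count so far: 2
Gen 10: crossing 2x4. Involves strand 1? no. Count so far: 2
Gen 11: crossing 4x2. Involves strand 1? no. Count so far: 2
Gen 12: crossing 5x2. Involves strand 1? no. Count so far: 2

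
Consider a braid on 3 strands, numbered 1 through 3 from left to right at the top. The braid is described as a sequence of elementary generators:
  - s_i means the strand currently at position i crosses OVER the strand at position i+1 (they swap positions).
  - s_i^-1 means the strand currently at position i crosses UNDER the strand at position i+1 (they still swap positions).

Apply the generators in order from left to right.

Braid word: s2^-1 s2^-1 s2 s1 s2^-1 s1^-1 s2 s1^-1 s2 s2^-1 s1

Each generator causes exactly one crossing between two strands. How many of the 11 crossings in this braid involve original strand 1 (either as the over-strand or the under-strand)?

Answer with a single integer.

Answer: 5

Derivation:
Gen 1: crossing 2x3. Involves strand 1? no. Count so far: 0
Gen 2: crossing 3x2. Involves strand 1? no. Count so far: 0
Gen 3: crossing 2x3. Involves strand 1? no. Count so far: 0
Gen 4: crossing 1x3. Involves strand 1? yes. Count so far: 1
Gen 5: crossing 1x2. Involves strand 1? yes. Count so far: 2
Gen 6: crossing 3x2. Involves strand 1? no. Count so far: 2
Gen 7: crossing 3x1. Involves strand 1? yes. Count so far: 3
Gen 8: crossing 2x1. Involves strand 1? yes. Count so far: 4
Gen 9: crossing 2x3. Involves strand 1? no. Count so far: 4
Gen 10: crossing 3x2. Involves strand 1? no. Count so far: 4
Gen 11: crossing 1x2. Involves strand 1? yes. Count so far: 5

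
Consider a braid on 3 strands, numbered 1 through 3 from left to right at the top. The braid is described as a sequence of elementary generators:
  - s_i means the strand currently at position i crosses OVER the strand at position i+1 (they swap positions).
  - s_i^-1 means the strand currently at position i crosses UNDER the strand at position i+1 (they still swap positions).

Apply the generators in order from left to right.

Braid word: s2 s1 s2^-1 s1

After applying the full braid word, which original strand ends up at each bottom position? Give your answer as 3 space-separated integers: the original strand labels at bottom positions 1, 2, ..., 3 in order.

Gen 1 (s2): strand 2 crosses over strand 3. Perm now: [1 3 2]
Gen 2 (s1): strand 1 crosses over strand 3. Perm now: [3 1 2]
Gen 3 (s2^-1): strand 1 crosses under strand 2. Perm now: [3 2 1]
Gen 4 (s1): strand 3 crosses over strand 2. Perm now: [2 3 1]

Answer: 2 3 1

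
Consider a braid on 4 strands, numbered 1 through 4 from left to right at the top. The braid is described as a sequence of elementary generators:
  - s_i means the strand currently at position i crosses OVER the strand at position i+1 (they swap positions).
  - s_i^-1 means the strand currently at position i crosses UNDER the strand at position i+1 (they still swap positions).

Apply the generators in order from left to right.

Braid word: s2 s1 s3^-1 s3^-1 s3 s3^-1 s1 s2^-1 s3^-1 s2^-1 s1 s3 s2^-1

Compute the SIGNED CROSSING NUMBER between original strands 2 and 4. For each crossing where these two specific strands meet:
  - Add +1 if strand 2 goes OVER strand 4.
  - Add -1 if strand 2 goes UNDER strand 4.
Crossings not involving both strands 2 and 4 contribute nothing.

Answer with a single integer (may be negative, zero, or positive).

Gen 1: crossing 2x3. Both 2&4? no. Sum: 0
Gen 2: crossing 1x3. Both 2&4? no. Sum: 0
Gen 3: 2 under 4. Both 2&4? yes. Contrib: -1. Sum: -1
Gen 4: 4 under 2. Both 2&4? yes. Contrib: +1. Sum: 0
Gen 5: 2 over 4. Both 2&4? yes. Contrib: +1. Sum: 1
Gen 6: 4 under 2. Both 2&4? yes. Contrib: +1. Sum: 2
Gen 7: crossing 3x1. Both 2&4? no. Sum: 2
Gen 8: crossing 3x2. Both 2&4? no. Sum: 2
Gen 9: crossing 3x4. Both 2&4? no. Sum: 2
Gen 10: 2 under 4. Both 2&4? yes. Contrib: -1. Sum: 1
Gen 11: crossing 1x4. Both 2&4? no. Sum: 1
Gen 12: crossing 2x3. Both 2&4? no. Sum: 1
Gen 13: crossing 1x3. Both 2&4? no. Sum: 1

Answer: 1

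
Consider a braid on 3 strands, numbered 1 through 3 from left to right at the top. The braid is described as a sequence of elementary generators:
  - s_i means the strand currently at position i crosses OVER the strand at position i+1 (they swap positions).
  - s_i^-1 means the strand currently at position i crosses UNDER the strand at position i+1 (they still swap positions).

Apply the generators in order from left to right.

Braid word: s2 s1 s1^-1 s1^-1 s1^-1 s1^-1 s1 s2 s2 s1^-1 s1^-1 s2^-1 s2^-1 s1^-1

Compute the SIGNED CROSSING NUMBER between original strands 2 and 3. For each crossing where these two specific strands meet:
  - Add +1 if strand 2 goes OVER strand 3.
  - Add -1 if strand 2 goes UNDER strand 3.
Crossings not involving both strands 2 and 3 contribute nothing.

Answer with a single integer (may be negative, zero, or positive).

Gen 1: 2 over 3. Both 2&3? yes. Contrib: +1. Sum: 1
Gen 2: crossing 1x3. Both 2&3? no. Sum: 1
Gen 3: crossing 3x1. Both 2&3? no. Sum: 1
Gen 4: crossing 1x3. Both 2&3? no. Sum: 1
Gen 5: crossing 3x1. Both 2&3? no. Sum: 1
Gen 6: crossing 1x3. Both 2&3? no. Sum: 1
Gen 7: crossing 3x1. Both 2&3? no. Sum: 1
Gen 8: 3 over 2. Both 2&3? yes. Contrib: -1. Sum: 0
Gen 9: 2 over 3. Both 2&3? yes. Contrib: +1. Sum: 1
Gen 10: crossing 1x3. Both 2&3? no. Sum: 1
Gen 11: crossing 3x1. Both 2&3? no. Sum: 1
Gen 12: 3 under 2. Both 2&3? yes. Contrib: +1. Sum: 2
Gen 13: 2 under 3. Both 2&3? yes. Contrib: -1. Sum: 1
Gen 14: crossing 1x3. Both 2&3? no. Sum: 1

Answer: 1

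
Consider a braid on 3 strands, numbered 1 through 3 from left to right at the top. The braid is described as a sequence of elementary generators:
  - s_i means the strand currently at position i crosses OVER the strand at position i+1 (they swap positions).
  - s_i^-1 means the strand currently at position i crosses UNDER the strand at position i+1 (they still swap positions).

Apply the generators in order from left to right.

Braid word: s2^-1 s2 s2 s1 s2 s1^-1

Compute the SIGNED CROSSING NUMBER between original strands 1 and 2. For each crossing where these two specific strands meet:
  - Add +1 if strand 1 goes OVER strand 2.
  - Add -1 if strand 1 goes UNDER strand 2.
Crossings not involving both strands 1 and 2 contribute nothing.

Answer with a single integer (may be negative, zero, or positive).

Gen 1: crossing 2x3. Both 1&2? no. Sum: 0
Gen 2: crossing 3x2. Both 1&2? no. Sum: 0
Gen 3: crossing 2x3. Both 1&2? no. Sum: 0
Gen 4: crossing 1x3. Both 1&2? no. Sum: 0
Gen 5: 1 over 2. Both 1&2? yes. Contrib: +1. Sum: 1
Gen 6: crossing 3x2. Both 1&2? no. Sum: 1

Answer: 1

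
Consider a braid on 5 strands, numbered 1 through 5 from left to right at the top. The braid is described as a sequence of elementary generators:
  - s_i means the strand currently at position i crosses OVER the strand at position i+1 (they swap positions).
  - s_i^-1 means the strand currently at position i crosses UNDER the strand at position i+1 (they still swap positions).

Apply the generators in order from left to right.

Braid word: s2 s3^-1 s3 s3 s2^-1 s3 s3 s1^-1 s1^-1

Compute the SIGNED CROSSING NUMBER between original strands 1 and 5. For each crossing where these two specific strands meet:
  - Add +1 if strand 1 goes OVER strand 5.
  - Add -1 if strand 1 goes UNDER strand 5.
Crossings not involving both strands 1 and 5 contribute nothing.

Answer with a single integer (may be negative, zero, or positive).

Gen 1: crossing 2x3. Both 1&5? no. Sum: 0
Gen 2: crossing 2x4. Both 1&5? no. Sum: 0
Gen 3: crossing 4x2. Both 1&5? no. Sum: 0
Gen 4: crossing 2x4. Both 1&5? no. Sum: 0
Gen 5: crossing 3x4. Both 1&5? no. Sum: 0
Gen 6: crossing 3x2. Both 1&5? no. Sum: 0
Gen 7: crossing 2x3. Both 1&5? no. Sum: 0
Gen 8: crossing 1x4. Both 1&5? no. Sum: 0
Gen 9: crossing 4x1. Both 1&5? no. Sum: 0

Answer: 0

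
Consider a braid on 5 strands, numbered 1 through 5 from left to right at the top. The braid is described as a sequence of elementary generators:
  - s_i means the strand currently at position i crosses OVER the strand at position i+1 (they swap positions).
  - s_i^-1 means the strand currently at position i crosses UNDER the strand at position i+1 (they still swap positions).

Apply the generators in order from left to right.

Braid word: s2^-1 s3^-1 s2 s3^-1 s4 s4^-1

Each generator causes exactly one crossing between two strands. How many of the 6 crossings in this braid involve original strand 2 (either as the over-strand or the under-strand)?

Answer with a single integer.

Gen 1: crossing 2x3. Involves strand 2? yes. Count so far: 1
Gen 2: crossing 2x4. Involves strand 2? yes. Count so far: 2
Gen 3: crossing 3x4. Involves strand 2? no. Count so far: 2
Gen 4: crossing 3x2. Involves strand 2? yes. Count so far: 3
Gen 5: crossing 3x5. Involves strand 2? no. Count so far: 3
Gen 6: crossing 5x3. Involves strand 2? no. Count so far: 3

Answer: 3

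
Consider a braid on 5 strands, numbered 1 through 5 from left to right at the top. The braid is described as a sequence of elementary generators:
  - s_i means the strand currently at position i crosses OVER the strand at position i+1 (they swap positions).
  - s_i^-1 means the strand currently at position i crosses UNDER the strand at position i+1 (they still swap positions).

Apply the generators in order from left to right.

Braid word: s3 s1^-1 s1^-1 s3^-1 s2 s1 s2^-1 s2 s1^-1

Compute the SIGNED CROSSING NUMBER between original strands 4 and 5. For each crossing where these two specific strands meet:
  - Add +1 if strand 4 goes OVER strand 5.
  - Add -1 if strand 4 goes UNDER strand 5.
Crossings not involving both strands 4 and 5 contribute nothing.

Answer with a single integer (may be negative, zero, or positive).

Answer: 0

Derivation:
Gen 1: crossing 3x4. Both 4&5? no. Sum: 0
Gen 2: crossing 1x2. Both 4&5? no. Sum: 0
Gen 3: crossing 2x1. Both 4&5? no. Sum: 0
Gen 4: crossing 4x3. Both 4&5? no. Sum: 0
Gen 5: crossing 2x3. Both 4&5? no. Sum: 0
Gen 6: crossing 1x3. Both 4&5? no. Sum: 0
Gen 7: crossing 1x2. Both 4&5? no. Sum: 0
Gen 8: crossing 2x1. Both 4&5? no. Sum: 0
Gen 9: crossing 3x1. Both 4&5? no. Sum: 0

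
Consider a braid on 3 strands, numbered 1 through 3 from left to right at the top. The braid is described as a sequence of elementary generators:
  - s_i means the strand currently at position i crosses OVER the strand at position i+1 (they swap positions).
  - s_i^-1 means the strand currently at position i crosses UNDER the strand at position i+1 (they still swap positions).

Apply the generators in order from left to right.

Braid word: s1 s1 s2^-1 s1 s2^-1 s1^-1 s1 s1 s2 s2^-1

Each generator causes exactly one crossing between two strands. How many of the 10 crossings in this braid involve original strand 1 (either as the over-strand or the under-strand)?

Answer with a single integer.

Answer: 6

Derivation:
Gen 1: crossing 1x2. Involves strand 1? yes. Count so far: 1
Gen 2: crossing 2x1. Involves strand 1? yes. Count so far: 2
Gen 3: crossing 2x3. Involves strand 1? no. Count so far: 2
Gen 4: crossing 1x3. Involves strand 1? yes. Count so far: 3
Gen 5: crossing 1x2. Involves strand 1? yes. Count so far: 4
Gen 6: crossing 3x2. Involves strand 1? no. Count so far: 4
Gen 7: crossing 2x3. Involves strand 1? no. Count so far: 4
Gen 8: crossing 3x2. Involves strand 1? no. Count so far: 4
Gen 9: crossing 3x1. Involves strand 1? yes. Count so far: 5
Gen 10: crossing 1x3. Involves strand 1? yes. Count so far: 6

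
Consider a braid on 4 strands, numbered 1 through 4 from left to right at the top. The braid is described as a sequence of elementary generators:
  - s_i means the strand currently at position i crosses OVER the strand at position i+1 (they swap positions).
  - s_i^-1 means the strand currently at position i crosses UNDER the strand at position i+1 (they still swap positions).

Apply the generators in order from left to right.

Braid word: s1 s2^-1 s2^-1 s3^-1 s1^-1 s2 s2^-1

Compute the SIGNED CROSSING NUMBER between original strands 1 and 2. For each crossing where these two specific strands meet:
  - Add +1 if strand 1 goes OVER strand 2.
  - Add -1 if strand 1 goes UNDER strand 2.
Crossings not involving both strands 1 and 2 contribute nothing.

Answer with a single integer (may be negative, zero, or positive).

Gen 1: 1 over 2. Both 1&2? yes. Contrib: +1. Sum: 1
Gen 2: crossing 1x3. Both 1&2? no. Sum: 1
Gen 3: crossing 3x1. Both 1&2? no. Sum: 1
Gen 4: crossing 3x4. Both 1&2? no. Sum: 1
Gen 5: 2 under 1. Both 1&2? yes. Contrib: +1. Sum: 2
Gen 6: crossing 2x4. Both 1&2? no. Sum: 2
Gen 7: crossing 4x2. Both 1&2? no. Sum: 2

Answer: 2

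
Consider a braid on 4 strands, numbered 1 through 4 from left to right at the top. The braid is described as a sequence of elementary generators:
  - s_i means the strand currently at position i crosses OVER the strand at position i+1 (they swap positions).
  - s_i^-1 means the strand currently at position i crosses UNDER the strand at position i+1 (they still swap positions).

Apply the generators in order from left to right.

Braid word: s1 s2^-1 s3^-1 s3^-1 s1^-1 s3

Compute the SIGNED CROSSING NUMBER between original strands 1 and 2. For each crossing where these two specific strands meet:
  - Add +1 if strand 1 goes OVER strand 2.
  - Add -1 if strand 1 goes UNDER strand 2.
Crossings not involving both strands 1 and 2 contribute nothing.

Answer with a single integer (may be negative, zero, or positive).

Gen 1: 1 over 2. Both 1&2? yes. Contrib: +1. Sum: 1
Gen 2: crossing 1x3. Both 1&2? no. Sum: 1
Gen 3: crossing 1x4. Both 1&2? no. Sum: 1
Gen 4: crossing 4x1. Both 1&2? no. Sum: 1
Gen 5: crossing 2x3. Both 1&2? no. Sum: 1
Gen 6: crossing 1x4. Both 1&2? no. Sum: 1

Answer: 1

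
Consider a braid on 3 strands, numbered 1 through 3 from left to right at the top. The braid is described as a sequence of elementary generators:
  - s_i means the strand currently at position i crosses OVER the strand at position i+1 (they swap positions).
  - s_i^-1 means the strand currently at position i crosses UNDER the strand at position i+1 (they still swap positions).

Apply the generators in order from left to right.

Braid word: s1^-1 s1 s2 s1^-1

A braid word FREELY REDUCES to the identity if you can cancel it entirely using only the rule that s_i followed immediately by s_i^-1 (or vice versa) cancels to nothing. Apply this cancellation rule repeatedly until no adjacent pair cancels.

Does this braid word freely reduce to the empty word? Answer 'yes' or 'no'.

Answer: no

Derivation:
Gen 1 (s1^-1): push. Stack: [s1^-1]
Gen 2 (s1): cancels prior s1^-1. Stack: []
Gen 3 (s2): push. Stack: [s2]
Gen 4 (s1^-1): push. Stack: [s2 s1^-1]
Reduced word: s2 s1^-1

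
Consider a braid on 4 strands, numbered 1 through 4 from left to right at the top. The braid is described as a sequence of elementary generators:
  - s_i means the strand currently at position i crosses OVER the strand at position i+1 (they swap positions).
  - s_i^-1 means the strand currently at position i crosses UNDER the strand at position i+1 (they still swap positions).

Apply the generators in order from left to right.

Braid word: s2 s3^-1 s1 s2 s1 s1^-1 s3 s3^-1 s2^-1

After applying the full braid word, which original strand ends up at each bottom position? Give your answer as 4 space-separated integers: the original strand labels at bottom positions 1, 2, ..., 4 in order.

Gen 1 (s2): strand 2 crosses over strand 3. Perm now: [1 3 2 4]
Gen 2 (s3^-1): strand 2 crosses under strand 4. Perm now: [1 3 4 2]
Gen 3 (s1): strand 1 crosses over strand 3. Perm now: [3 1 4 2]
Gen 4 (s2): strand 1 crosses over strand 4. Perm now: [3 4 1 2]
Gen 5 (s1): strand 3 crosses over strand 4. Perm now: [4 3 1 2]
Gen 6 (s1^-1): strand 4 crosses under strand 3. Perm now: [3 4 1 2]
Gen 7 (s3): strand 1 crosses over strand 2. Perm now: [3 4 2 1]
Gen 8 (s3^-1): strand 2 crosses under strand 1. Perm now: [3 4 1 2]
Gen 9 (s2^-1): strand 4 crosses under strand 1. Perm now: [3 1 4 2]

Answer: 3 1 4 2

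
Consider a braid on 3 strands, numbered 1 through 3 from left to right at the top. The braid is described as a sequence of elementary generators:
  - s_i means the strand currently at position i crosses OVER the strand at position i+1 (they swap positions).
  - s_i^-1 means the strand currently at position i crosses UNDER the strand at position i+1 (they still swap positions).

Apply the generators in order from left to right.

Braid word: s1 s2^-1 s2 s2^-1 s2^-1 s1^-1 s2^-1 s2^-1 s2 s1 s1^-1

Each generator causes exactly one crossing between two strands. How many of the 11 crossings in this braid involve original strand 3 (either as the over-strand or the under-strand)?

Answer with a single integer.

Gen 1: crossing 1x2. Involves strand 3? no. Count so far: 0
Gen 2: crossing 1x3. Involves strand 3? yes. Count so far: 1
Gen 3: crossing 3x1. Involves strand 3? yes. Count so far: 2
Gen 4: crossing 1x3. Involves strand 3? yes. Count so far: 3
Gen 5: crossing 3x1. Involves strand 3? yes. Count so far: 4
Gen 6: crossing 2x1. Involves strand 3? no. Count so far: 4
Gen 7: crossing 2x3. Involves strand 3? yes. Count so far: 5
Gen 8: crossing 3x2. Involves strand 3? yes. Count so far: 6
Gen 9: crossing 2x3. Involves strand 3? yes. Count so far: 7
Gen 10: crossing 1x3. Involves strand 3? yes. Count so far: 8
Gen 11: crossing 3x1. Involves strand 3? yes. Count so far: 9

Answer: 9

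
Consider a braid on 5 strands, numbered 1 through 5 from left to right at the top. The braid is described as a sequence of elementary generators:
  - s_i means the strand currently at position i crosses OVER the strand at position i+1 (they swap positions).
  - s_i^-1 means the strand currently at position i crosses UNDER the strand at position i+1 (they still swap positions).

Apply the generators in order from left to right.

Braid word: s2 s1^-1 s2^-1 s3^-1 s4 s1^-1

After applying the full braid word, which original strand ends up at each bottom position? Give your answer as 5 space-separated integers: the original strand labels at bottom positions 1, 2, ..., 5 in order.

Answer: 2 3 4 5 1

Derivation:
Gen 1 (s2): strand 2 crosses over strand 3. Perm now: [1 3 2 4 5]
Gen 2 (s1^-1): strand 1 crosses under strand 3. Perm now: [3 1 2 4 5]
Gen 3 (s2^-1): strand 1 crosses under strand 2. Perm now: [3 2 1 4 5]
Gen 4 (s3^-1): strand 1 crosses under strand 4. Perm now: [3 2 4 1 5]
Gen 5 (s4): strand 1 crosses over strand 5. Perm now: [3 2 4 5 1]
Gen 6 (s1^-1): strand 3 crosses under strand 2. Perm now: [2 3 4 5 1]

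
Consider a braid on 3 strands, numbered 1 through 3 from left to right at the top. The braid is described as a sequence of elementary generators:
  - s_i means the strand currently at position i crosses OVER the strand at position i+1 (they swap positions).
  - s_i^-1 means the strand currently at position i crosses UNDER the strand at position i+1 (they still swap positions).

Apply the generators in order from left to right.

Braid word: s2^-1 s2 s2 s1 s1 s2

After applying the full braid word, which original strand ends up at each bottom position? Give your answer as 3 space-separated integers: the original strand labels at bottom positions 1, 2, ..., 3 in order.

Answer: 1 2 3

Derivation:
Gen 1 (s2^-1): strand 2 crosses under strand 3. Perm now: [1 3 2]
Gen 2 (s2): strand 3 crosses over strand 2. Perm now: [1 2 3]
Gen 3 (s2): strand 2 crosses over strand 3. Perm now: [1 3 2]
Gen 4 (s1): strand 1 crosses over strand 3. Perm now: [3 1 2]
Gen 5 (s1): strand 3 crosses over strand 1. Perm now: [1 3 2]
Gen 6 (s2): strand 3 crosses over strand 2. Perm now: [1 2 3]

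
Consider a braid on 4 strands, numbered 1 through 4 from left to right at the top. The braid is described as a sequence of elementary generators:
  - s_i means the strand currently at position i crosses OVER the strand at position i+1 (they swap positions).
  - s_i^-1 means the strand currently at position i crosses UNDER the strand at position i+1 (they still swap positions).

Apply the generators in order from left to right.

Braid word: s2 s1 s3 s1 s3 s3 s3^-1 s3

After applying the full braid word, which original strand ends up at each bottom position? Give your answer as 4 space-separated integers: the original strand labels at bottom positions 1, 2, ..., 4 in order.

Answer: 1 3 4 2

Derivation:
Gen 1 (s2): strand 2 crosses over strand 3. Perm now: [1 3 2 4]
Gen 2 (s1): strand 1 crosses over strand 3. Perm now: [3 1 2 4]
Gen 3 (s3): strand 2 crosses over strand 4. Perm now: [3 1 4 2]
Gen 4 (s1): strand 3 crosses over strand 1. Perm now: [1 3 4 2]
Gen 5 (s3): strand 4 crosses over strand 2. Perm now: [1 3 2 4]
Gen 6 (s3): strand 2 crosses over strand 4. Perm now: [1 3 4 2]
Gen 7 (s3^-1): strand 4 crosses under strand 2. Perm now: [1 3 2 4]
Gen 8 (s3): strand 2 crosses over strand 4. Perm now: [1 3 4 2]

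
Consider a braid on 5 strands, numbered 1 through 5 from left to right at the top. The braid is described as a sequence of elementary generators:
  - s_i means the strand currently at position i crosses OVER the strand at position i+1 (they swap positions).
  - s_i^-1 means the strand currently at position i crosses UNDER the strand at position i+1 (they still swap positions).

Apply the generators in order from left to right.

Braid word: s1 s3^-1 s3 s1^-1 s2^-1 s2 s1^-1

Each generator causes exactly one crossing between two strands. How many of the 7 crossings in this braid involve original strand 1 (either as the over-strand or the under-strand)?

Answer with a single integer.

Answer: 3

Derivation:
Gen 1: crossing 1x2. Involves strand 1? yes. Count so far: 1
Gen 2: crossing 3x4. Involves strand 1? no. Count so far: 1
Gen 3: crossing 4x3. Involves strand 1? no. Count so far: 1
Gen 4: crossing 2x1. Involves strand 1? yes. Count so far: 2
Gen 5: crossing 2x3. Involves strand 1? no. Count so far: 2
Gen 6: crossing 3x2. Involves strand 1? no. Count so far: 2
Gen 7: crossing 1x2. Involves strand 1? yes. Count so far: 3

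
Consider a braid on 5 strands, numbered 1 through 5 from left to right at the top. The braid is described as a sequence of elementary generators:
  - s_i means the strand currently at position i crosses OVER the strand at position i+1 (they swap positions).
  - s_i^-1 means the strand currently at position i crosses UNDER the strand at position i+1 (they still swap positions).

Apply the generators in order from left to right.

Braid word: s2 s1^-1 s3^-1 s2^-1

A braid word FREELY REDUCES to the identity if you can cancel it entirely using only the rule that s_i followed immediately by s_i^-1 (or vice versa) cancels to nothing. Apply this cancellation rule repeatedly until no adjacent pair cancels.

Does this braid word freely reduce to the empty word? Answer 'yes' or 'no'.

Answer: no

Derivation:
Gen 1 (s2): push. Stack: [s2]
Gen 2 (s1^-1): push. Stack: [s2 s1^-1]
Gen 3 (s3^-1): push. Stack: [s2 s1^-1 s3^-1]
Gen 4 (s2^-1): push. Stack: [s2 s1^-1 s3^-1 s2^-1]
Reduced word: s2 s1^-1 s3^-1 s2^-1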